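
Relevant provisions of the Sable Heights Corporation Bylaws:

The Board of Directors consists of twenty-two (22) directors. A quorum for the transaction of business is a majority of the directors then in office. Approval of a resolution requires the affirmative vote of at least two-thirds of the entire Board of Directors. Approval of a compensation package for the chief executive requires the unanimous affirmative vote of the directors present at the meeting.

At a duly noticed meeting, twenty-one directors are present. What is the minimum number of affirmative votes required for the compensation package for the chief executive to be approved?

The compensation package for the chief executive requires the unanimous vote of the directors present (21).
Unanimous means all 21.

21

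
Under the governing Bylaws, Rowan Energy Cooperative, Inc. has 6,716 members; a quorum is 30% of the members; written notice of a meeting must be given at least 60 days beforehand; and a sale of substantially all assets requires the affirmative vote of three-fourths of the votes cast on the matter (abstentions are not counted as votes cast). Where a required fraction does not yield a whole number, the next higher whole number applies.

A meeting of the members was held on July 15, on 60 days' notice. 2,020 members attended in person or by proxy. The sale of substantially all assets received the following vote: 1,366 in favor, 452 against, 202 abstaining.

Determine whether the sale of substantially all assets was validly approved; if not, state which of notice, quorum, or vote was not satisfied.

Notice: 60 days given; 60 required. Satisfied.
Quorum: 30% of 6,716 = 2,014.80, rounded up to 2,015; 2,020 present. Satisfied.
Vote: requires three-fourths of the votes cast (2,020 − 202 abstaining = 1,818); 3/4 of 1818 = 1363.50, rounded up to 1364, so 1,364 needed; 1,366 in favor. Satisfied.

Valid — all requirements satisfied.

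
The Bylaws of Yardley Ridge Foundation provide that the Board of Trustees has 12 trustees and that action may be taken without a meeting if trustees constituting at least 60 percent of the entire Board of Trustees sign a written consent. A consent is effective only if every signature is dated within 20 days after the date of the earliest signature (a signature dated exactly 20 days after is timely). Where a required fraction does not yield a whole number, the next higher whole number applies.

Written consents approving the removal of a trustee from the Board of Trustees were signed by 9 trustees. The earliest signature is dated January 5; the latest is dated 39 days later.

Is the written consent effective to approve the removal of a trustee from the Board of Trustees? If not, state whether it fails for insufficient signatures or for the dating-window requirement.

Signatures required: at least 60 percent of 12 — 3/5 of 12 = 7.20, rounded up to 8, so 8 needed; 9 signed. Sufficient.
Dating window: the latest signature is 39 days after the earliest; the limit is 20 days. Outside the window.

Not effective — dating-window requirement not satisfied.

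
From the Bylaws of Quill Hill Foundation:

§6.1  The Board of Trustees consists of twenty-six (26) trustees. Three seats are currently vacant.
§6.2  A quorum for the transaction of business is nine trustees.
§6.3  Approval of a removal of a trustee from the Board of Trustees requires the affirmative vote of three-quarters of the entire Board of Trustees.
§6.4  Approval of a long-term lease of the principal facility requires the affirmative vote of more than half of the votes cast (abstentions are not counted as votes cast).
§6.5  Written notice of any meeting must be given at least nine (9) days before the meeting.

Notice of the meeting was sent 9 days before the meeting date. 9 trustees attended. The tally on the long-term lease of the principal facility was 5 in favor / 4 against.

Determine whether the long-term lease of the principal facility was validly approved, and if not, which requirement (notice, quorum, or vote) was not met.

Notice: 9 days given; 9 required (9 ≥ 9). Satisfied.
Quorum: 9 present; quorum is 9. Satisfied.
Vote: the long-term lease of the principal facility requires a majority of the votes cast (9). A majority of 9 is 5, so 5 affirmative votes are needed; 5 voted in favor. Satisfied.

Valid — all requirements satisfied.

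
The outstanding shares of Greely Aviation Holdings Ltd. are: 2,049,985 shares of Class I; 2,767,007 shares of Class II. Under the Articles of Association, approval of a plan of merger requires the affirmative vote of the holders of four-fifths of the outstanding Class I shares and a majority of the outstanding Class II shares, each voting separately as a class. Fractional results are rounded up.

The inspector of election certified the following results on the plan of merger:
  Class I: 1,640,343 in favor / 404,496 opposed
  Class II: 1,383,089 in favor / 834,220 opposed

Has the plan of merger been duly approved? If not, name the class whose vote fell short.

Class I: 4/5 of 2049985 = 1639988; 1,639,988 required, 1,640,343 in favor — approved.
Class II: a majority of 2767007 is 1383504; 1,383,504 required, 1,383,089 in favor — not approved.

Not approved — the Class II shares did not give the required vote.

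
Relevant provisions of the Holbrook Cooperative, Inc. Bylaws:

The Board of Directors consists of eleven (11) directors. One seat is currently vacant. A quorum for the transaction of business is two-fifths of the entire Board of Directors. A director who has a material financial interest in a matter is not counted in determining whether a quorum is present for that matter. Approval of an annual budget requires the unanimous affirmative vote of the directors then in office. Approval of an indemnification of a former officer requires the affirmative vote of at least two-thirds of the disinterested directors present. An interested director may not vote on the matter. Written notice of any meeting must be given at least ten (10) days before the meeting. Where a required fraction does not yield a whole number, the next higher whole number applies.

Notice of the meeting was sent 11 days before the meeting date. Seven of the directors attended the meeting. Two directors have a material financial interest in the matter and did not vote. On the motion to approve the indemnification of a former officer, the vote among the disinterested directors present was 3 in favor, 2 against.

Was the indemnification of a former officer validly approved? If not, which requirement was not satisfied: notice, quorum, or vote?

Notice: 11 days given; 10 required (11 ≥ 10). Satisfied.
Quorum: 7 present, but the 2 interested directors do not count, leaving 5. Quorum is 5. Satisfied.
Vote: the indemnification of a former officer requires two-thirds of the disinterested directors present (7 − 2 = 5). 2/3 of 5 = 3.33, rounded up to 4, so 4 affirmative votes are needed; 3 voted in favor. Not satisfied.

Invalid — vote requirement not satisfied.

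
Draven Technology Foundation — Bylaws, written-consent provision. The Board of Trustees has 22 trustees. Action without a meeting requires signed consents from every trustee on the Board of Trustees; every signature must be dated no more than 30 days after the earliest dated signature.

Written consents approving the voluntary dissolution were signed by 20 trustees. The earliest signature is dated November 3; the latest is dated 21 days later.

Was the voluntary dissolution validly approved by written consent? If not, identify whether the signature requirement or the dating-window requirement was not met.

Signatures required: all of 22 — unanimous means all 22, so 22 needed; 20 signed. Insufficient.
Dating window: the latest signature is 21 days after the earliest; the limit is 30 days. Within the window.

Not effective — insufficient signatures.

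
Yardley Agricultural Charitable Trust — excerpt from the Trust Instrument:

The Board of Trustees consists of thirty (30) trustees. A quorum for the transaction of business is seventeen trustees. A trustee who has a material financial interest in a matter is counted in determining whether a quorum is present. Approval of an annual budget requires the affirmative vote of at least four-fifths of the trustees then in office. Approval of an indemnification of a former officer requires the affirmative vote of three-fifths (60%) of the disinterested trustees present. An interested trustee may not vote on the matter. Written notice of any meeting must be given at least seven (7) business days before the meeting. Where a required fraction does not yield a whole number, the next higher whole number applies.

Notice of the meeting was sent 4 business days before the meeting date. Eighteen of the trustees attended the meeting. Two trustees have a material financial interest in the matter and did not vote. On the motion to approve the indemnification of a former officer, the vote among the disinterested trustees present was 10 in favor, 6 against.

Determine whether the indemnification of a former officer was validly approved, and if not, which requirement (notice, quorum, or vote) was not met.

Notice: 4 business days given; 7 required (4 < 7). Not satisfied.
Quorum: 18 present (interested trustees count toward quorum); quorum is 17. Satisfied.
Vote: the indemnification of a former officer requires three-fifths of the disinterested trustees present (18 − 2 = 16). 3/5 of 16 = 9.60, rounded up to 10, so 10 affirmative votes are needed; 10 voted in favor. Satisfied.

Invalid — notice requirement not satisfied.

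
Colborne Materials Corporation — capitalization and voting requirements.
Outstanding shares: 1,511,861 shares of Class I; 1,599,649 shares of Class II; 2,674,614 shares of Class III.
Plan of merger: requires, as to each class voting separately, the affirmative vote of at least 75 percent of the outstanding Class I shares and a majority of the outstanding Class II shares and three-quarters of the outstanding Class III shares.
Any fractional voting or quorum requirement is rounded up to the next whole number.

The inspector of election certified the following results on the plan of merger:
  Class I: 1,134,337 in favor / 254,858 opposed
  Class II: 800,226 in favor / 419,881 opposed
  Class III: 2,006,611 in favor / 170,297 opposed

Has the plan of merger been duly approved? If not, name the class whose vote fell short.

Class I: 3/4 of 1511861 = 1133895.75, rounded up to 1133896; 1,133,896 required, 1,134,337 in favor — approved.
Class II: a majority of 1599649 is 799825; 799,825 required, 800,226 in favor — approved.
Class III: 3/4 of 2674614 = 2005960.50, rounded up to 2005961; 2,005,961 required, 2,006,611 in favor — approved.

Approved — every class gave the required vote.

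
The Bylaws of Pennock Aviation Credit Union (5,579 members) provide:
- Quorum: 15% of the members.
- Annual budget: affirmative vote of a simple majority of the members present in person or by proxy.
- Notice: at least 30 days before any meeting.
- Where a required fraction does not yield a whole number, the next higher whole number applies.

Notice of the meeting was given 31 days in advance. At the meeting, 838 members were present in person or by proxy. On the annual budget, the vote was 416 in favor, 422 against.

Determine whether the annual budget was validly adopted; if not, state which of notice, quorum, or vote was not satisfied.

Invalid — vote requirement not satisfied.

Notice: 31 days given; 30 required. Satisfied.
Quorum: 15% of 5,579 = 836.85, rounded up to 837; 838 present. Satisfied.
Vote: requires a majority of those present (838); a majority of 838 is 420, so 420 needed; 416 in favor. Not satisfied.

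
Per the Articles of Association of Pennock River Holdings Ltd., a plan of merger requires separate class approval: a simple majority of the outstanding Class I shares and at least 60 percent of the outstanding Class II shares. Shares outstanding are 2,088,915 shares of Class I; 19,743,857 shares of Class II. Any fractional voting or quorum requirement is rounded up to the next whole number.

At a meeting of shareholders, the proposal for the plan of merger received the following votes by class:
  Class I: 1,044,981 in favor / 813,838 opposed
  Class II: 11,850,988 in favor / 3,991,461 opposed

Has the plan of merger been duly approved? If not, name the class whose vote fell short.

Approved — every class gave the required vote.

Class I: a majority of 2088915 is 1044458; 1,044,458 required, 1,044,981 in favor — approved.
Class II: 3/5 of 19743857 = 11846314.20, rounded up to 11846315; 11,846,315 required, 11,850,988 in favor — approved.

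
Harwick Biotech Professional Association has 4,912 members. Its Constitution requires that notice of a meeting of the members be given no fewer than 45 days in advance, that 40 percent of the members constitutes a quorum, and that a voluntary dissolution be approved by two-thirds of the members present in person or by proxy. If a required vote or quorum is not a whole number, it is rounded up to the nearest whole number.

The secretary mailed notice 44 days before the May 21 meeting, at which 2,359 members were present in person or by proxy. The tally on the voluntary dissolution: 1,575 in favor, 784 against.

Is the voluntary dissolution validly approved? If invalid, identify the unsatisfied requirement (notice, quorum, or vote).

Invalid — notice requirement not satisfied.

Notice: 44 days given; 45 required. Not satisfied.
Quorum: 40% of 4,912 = 1,964.80, rounded up to 1,965; 2,359 present. Satisfied.
Vote: requires two-thirds of those present (2,359); 2/3 of 2359 = 1572.67, rounded up to 1573, so 1,573 needed; 1,575 in favor. Satisfied.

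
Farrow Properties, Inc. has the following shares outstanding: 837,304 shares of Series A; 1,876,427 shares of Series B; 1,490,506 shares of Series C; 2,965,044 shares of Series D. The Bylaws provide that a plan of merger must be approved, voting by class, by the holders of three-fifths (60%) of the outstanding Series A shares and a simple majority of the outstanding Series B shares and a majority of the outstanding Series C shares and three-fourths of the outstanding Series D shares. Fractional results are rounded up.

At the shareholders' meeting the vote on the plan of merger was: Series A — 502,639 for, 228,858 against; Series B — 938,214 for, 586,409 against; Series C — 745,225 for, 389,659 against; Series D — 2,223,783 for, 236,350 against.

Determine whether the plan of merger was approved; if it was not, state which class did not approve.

Series A: 3/5 of 837304 = 502382.40, rounded up to 502383; 502,383 required, 502,639 in favor — approved.
Series B: a majority of 1876427 is 938214; 938,214 required, 938,214 in favor — approved.
Series C: a majority of 1490506 is 745254; 745,254 required, 745,225 in favor — not approved.
Series D: 3/4 of 2965044 = 2223783; 2,223,783 required, 2,223,783 in favor — approved.

Not approved — the Series C shares did not give the required vote.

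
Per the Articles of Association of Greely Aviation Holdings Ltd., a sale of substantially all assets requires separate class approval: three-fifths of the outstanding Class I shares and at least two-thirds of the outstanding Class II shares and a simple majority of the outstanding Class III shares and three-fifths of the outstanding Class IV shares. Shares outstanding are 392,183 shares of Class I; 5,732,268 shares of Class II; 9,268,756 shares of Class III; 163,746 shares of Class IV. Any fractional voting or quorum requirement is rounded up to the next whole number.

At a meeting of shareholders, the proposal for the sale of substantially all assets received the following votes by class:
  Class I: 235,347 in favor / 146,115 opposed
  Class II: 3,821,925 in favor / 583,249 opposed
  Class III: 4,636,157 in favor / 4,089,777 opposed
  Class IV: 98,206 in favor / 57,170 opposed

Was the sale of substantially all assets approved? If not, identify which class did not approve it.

Not approved — the Class IV shares did not give the required vote.

Class I: 3/5 of 392183 = 235309.80, rounded up to 235310; 235,310 required, 235,347 in favor — approved.
Class II: 2/3 of 5732268 = 3821512; 3,821,512 required, 3,821,925 in favor — approved.
Class III: a majority of 9268756 is 4634379; 4,634,379 required, 4,636,157 in favor — approved.
Class IV: 3/5 of 163746 = 98247.60, rounded up to 98248; 98,248 required, 98,206 in favor — not approved.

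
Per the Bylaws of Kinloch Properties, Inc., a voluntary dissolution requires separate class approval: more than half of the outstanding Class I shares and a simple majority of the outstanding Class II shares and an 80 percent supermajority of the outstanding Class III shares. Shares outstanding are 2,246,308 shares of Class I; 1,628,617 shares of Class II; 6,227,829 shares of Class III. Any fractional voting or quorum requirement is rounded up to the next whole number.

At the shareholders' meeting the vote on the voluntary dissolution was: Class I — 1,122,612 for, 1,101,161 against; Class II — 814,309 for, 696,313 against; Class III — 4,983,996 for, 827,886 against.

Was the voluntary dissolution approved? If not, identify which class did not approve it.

Class I: a majority of 2246308 is 1123155; 1,123,155 required, 1,122,612 in favor — not approved.
Class II: a majority of 1628617 is 814309; 814,309 required, 814,309 in favor — approved.
Class III: 4/5 of 6227829 = 4982263.20, rounded up to 4982264; 4,982,264 required, 4,983,996 in favor — approved.

Not approved — the Class I shares did not give the required vote.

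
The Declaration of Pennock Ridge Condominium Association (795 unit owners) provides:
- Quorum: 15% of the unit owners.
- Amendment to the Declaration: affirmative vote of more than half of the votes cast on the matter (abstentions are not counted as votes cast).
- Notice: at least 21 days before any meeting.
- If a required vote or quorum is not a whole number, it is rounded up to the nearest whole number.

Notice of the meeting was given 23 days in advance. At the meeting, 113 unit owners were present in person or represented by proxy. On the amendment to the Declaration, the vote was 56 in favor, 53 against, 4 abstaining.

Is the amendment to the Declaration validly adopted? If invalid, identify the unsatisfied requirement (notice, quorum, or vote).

Invalid — quorum requirement not satisfied.

Notice: 23 days given; 21 required. Satisfied.
Quorum: 15% of 795 = 119.25, rounded up to 120; 113 present. Not satisfied.
Vote: requires a majority of the votes cast (113 − 4 abstaining = 109); a majority of 109 is 55, so 55 needed; 56 in favor. Satisfied.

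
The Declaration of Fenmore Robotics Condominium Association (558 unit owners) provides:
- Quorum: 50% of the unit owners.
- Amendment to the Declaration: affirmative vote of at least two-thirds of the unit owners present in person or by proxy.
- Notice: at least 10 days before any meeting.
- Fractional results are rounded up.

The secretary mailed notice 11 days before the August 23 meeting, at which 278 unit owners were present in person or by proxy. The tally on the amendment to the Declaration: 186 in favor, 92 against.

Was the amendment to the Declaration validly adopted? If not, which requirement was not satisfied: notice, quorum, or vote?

Invalid — quorum requirement not satisfied.

Notice: 11 days given; 10 required. Satisfied.
Quorum: 50% of 558 = 279; 278 present. Not satisfied.
Vote: requires two-thirds of those present (278); 2/3 of 278 = 185.33, rounded up to 186, so 186 needed; 186 in favor. Satisfied.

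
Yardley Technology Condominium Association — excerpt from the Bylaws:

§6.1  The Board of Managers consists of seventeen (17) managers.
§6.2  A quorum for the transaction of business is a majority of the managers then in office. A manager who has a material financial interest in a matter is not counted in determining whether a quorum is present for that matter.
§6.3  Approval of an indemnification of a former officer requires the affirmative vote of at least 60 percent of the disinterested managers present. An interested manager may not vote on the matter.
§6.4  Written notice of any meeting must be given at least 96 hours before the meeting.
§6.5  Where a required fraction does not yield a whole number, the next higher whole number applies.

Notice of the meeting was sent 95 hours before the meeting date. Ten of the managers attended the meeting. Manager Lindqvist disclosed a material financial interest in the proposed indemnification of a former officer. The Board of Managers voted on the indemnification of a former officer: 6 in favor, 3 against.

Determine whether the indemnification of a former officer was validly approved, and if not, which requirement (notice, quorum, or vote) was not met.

Invalid — notice requirement not satisfied.

Notice: 95 hours given; 96 required (95 < 96). Not satisfied.
Quorum: 10 present, but the 1 interested manager does not count, leaving 9. Quorum is 9. Satisfied.
Vote: the indemnification of a former officer requires three-fifths of the disinterested managers present (10 − 1 = 9). 3/5 of 9 = 5.40, rounded up to 6, so 6 affirmative votes are needed; 6 voted in favor. Satisfied.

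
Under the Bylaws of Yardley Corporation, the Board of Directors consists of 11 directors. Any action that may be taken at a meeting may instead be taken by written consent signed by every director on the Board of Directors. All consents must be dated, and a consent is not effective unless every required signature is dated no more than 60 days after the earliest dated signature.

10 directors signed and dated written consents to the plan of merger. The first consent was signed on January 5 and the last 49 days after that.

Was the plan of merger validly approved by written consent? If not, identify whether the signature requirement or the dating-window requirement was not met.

Signatures required: every one of 11 — unanimous means all 11, so 11 needed; 10 signed. Insufficient.
Dating window: the latest signature is 49 days after the earliest; the limit is 60 days. Within the window.

Not effective — insufficient signatures.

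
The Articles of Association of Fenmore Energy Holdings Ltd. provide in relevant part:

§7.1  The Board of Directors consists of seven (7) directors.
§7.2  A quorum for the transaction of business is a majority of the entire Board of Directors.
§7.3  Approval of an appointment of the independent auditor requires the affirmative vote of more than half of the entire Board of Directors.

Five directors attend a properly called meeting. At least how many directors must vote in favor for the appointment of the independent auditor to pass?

4

The appointment of the independent auditor requires a majority of the entire Board of Directors (7).
A majority of 7 is 4.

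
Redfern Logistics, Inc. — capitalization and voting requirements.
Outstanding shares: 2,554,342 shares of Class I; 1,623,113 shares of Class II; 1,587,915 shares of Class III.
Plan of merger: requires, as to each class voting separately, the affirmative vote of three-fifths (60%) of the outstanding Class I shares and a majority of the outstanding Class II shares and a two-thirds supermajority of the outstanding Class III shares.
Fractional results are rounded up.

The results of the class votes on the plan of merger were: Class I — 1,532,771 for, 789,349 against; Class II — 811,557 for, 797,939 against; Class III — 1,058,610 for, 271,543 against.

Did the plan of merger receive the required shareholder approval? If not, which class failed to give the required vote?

Class I: 3/5 of 2554342 = 1532605.20, rounded up to 1532606; 1,532,606 required, 1,532,771 in favor — approved.
Class II: a majority of 1623113 is 811557; 811,557 required, 811,557 in favor — approved.
Class III: 2/3 of 1587915 = 1058610; 1,058,610 required, 1,058,610 in favor — approved.

Approved — every class gave the required vote.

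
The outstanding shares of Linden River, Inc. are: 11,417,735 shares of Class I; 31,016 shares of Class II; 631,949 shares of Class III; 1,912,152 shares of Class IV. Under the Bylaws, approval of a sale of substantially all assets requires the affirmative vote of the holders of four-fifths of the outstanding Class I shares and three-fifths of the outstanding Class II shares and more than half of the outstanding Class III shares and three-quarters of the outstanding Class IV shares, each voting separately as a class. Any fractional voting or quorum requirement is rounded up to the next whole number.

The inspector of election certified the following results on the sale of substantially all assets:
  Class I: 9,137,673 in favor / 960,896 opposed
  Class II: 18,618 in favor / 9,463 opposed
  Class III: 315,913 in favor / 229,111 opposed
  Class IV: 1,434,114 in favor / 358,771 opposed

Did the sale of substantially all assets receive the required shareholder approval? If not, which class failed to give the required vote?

Not approved — the Class III shares did not give the required vote.

Class I: 4/5 of 11417735 = 9134188; 9,134,188 required, 9,137,673 in favor — approved.
Class II: 3/5 of 31016 = 18609.60, rounded up to 18610; 18,610 required, 18,618 in favor — approved.
Class III: a majority of 631949 is 315975; 315,975 required, 315,913 in favor — not approved.
Class IV: 3/4 of 1912152 = 1434114; 1,434,114 required, 1,434,114 in favor — approved.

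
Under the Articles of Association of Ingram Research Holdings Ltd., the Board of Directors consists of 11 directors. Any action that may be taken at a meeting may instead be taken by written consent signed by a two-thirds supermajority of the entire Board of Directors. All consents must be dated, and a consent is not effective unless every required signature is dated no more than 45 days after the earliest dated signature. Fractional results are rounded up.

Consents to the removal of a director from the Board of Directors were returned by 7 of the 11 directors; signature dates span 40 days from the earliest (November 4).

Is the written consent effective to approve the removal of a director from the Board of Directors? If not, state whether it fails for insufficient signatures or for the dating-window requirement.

Not effective — insufficient signatures.

Signatures required: a two-thirds supermajority of 11 — 2/3 of 11 = 7.33, rounded up to 8, so 8 needed; 7 signed. Insufficient.
Dating window: the latest signature is 40 days after the earliest; the limit is 45 days. Within the window.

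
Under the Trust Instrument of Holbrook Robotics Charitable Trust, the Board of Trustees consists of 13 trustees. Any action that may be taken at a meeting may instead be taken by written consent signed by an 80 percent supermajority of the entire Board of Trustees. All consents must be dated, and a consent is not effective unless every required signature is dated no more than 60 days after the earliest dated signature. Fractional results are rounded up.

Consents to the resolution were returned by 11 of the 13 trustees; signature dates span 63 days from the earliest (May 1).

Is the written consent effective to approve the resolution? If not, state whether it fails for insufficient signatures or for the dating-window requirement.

Not effective — dating-window requirement not satisfied.

Signatures required: an 80 percent supermajority of 13 — 4/5 of 13 = 10.40, rounded up to 11, so 11 needed; 11 signed. Sufficient.
Dating window: the latest signature is 63 days after the earliest; the limit is 60 days. Outside the window.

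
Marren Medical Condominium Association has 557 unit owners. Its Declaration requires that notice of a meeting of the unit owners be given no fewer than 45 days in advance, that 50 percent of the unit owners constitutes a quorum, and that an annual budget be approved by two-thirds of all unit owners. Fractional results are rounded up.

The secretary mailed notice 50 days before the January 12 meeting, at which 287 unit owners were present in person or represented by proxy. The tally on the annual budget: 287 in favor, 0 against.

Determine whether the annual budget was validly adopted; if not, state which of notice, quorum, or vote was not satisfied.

Invalid — vote requirement not satisfied.

Notice: 50 days given; 45 required. Satisfied.
Quorum: 50% of 557 = 278.50, rounded up to 279; 287 present. Satisfied.
Vote: requires two-thirds of all unit owners (557); 2/3 of 557 = 371.33, rounded up to 372, so 372 needed; 287 in favor. Not satisfied.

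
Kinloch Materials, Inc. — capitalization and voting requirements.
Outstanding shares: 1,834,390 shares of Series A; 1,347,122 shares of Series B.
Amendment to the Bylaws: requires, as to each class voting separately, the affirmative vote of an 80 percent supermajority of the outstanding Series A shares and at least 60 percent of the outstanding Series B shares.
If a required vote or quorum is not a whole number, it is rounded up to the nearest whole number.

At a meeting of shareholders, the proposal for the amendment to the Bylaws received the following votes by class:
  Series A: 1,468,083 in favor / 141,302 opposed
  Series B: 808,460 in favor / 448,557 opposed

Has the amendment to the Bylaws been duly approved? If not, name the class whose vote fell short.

Series A: 4/5 of 1834390 = 1467512; 1,467,512 required, 1,468,083 in favor — approved.
Series B: 3/5 of 1347122 = 808273.20, rounded up to 808274; 808,274 required, 808,460 in favor — approved.

Approved — every class gave the required vote.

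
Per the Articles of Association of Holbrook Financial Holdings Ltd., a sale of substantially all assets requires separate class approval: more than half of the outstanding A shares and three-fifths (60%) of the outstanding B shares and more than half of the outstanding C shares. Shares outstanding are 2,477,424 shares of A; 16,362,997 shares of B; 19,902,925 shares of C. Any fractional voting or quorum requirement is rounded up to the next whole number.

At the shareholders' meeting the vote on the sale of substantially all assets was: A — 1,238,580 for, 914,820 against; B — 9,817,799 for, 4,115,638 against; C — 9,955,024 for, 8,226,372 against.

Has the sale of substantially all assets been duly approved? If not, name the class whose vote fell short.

A: a majority of 2477424 is 1238713; 1,238,713 required, 1,238,580 in favor — not approved.
B: 3/5 of 16362997 = 9817798.20, rounded up to 9817799; 9,817,799 required, 9,817,799 in favor — approved.
C: a majority of 19902925 is 9951463; 9,951,463 required, 9,955,024 in favor — approved.

Not approved — the A shares did not give the required vote.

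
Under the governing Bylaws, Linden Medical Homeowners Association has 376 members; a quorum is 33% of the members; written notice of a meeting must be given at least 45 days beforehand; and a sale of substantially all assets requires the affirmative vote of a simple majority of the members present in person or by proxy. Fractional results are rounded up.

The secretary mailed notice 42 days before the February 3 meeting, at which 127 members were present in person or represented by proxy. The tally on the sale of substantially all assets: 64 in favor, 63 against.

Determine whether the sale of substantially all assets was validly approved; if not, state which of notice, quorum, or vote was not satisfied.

Notice: 42 days given; 45 required. Not satisfied.
Quorum: 33% of 376 = 124.08, rounded up to 125; 127 present. Satisfied.
Vote: requires a majority of those present (127); a majority of 127 is 64, so 64 needed; 64 in favor. Satisfied.

Invalid — notice requirement not satisfied.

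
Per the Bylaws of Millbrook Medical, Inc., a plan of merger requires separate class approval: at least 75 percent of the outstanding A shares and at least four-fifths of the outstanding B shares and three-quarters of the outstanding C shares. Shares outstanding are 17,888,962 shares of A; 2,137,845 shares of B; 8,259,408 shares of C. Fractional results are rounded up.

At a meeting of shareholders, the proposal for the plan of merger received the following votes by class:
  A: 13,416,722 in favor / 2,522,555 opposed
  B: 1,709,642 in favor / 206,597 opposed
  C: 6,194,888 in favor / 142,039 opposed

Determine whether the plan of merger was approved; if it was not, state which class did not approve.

Not approved — the B shares did not give the required vote.

A: 3/4 of 17888962 = 13416721.50, rounded up to 13416722; 13,416,722 required, 13,416,722 in favor — approved.
B: 4/5 of 2137845 = 1710276; 1,710,276 required, 1,709,642 in favor — not approved.
C: 3/4 of 8259408 = 6194556; 6,194,556 required, 6,194,888 in favor — approved.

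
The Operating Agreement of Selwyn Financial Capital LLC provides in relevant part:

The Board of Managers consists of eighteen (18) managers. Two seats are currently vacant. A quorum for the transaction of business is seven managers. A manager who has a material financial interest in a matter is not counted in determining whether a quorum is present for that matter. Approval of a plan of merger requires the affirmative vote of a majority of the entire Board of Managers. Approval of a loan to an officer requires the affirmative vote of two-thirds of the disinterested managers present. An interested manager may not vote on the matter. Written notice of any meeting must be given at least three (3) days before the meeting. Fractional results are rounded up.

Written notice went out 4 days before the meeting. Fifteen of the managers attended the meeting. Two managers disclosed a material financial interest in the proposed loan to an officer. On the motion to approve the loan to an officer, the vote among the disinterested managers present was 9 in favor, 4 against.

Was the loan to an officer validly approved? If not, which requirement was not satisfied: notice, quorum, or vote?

Notice: 4 days given; 3 required (4 ≥ 3). Satisfied.
Quorum: 15 present, but the 2 interested managers do not count, leaving 13. Quorum is 7. Satisfied.
Vote: the loan to an officer requires two-thirds of the disinterested managers present (15 − 2 = 13). 2/3 of 13 = 8.67, rounded up to 9, so 9 affirmative votes are needed; 9 voted in favor. Satisfied.

Valid — all requirements satisfied.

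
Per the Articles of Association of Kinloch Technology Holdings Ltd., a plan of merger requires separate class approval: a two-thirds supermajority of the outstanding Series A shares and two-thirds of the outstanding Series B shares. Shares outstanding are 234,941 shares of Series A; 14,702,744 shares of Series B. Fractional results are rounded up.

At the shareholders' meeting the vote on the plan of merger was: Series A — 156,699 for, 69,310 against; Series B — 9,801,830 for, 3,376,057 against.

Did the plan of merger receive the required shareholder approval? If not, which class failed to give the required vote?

Series A: 2/3 of 234941 = 156627.33, rounded up to 156628; 156,628 required, 156,699 in favor — approved.
Series B: 2/3 of 14702744 = 9801829.33, rounded up to 9801830; 9,801,830 required, 9,801,830 in favor — approved.

Approved — every class gave the required vote.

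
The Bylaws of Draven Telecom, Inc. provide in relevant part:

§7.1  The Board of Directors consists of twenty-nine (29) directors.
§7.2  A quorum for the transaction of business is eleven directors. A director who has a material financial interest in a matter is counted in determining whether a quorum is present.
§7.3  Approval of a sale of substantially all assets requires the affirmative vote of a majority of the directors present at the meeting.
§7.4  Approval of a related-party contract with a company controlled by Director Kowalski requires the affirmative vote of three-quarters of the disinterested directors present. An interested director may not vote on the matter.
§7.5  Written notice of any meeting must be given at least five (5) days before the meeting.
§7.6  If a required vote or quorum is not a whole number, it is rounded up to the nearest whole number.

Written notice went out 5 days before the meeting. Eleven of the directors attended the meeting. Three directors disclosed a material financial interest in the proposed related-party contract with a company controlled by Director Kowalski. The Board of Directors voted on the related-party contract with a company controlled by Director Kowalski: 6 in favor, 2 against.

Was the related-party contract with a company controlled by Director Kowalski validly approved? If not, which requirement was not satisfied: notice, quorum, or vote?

Notice: 5 days given; 5 required (5 ≥ 5). Satisfied.
Quorum: 11 present (interested directors count toward quorum); quorum is 11. Satisfied.
Vote: the related-party contract with a company controlled by Director Kowalski requires three-fourths of the disinterested directors present (11 − 3 = 8). 3/4 of 8 = 6, so 6 affirmative votes are needed; 6 voted in favor. Satisfied.

Valid — all requirements satisfied.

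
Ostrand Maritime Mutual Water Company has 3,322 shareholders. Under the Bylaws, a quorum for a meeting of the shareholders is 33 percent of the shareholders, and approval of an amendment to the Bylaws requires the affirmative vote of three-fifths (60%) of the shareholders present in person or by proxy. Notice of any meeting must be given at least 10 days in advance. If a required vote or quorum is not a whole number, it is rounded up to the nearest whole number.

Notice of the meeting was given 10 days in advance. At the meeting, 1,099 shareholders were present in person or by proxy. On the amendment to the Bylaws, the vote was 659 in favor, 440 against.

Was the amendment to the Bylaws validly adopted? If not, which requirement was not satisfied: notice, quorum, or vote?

Notice: 10 days given; 10 required. Satisfied.
Quorum: 33% of 3,322 = 1,096.26, rounded up to 1,097; 1,099 present. Satisfied.
Vote: requires three-fifths of those present (1,099); 3/5 of 1099 = 659.40, rounded up to 660, so 660 needed; 659 in favor. Not satisfied.

Invalid — vote requirement not satisfied.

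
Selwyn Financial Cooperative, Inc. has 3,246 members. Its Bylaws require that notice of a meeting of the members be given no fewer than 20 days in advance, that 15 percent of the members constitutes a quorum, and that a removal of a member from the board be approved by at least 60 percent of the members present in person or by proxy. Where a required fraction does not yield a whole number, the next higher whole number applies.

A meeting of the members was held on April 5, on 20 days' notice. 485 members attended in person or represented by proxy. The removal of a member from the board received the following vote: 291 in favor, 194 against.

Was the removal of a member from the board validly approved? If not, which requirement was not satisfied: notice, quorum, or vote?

Invalid — quorum requirement not satisfied.

Notice: 20 days given; 20 required. Satisfied.
Quorum: 15% of 3,246 = 486.90, rounded up to 487; 485 present. Not satisfied.
Vote: requires three-fifths of those present (485); 3/5 of 485 = 291, so 291 needed; 291 in favor. Satisfied.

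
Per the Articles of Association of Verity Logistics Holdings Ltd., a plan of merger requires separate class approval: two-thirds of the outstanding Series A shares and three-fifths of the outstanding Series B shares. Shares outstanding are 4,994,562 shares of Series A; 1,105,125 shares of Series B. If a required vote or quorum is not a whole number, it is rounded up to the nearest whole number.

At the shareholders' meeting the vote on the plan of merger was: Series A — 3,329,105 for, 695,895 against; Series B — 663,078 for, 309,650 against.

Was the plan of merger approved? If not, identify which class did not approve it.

Not approved — the Series A shares did not give the required vote.

Series A: 2/3 of 4994562 = 3329708; 3,329,708 required, 3,329,105 in favor — not approved.
Series B: 3/5 of 1105125 = 663075; 663,075 required, 663,078 in favor — approved.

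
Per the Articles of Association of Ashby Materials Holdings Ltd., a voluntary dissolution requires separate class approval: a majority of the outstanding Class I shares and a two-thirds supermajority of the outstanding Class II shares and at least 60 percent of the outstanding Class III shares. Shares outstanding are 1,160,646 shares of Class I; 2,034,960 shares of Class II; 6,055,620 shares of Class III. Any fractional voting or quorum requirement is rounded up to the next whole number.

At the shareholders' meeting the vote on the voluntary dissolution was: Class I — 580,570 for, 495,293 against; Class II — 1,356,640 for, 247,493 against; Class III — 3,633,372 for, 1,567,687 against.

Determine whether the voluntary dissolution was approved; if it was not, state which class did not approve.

Class I: a majority of 1160646 is 580324; 580,324 required, 580,570 in favor — approved.
Class II: 2/3 of 2034960 = 1356640; 1,356,640 required, 1,356,640 in favor — approved.
Class III: 3/5 of 6055620 = 3633372; 3,633,372 required, 3,633,372 in favor — approved.

Approved — every class gave the required vote.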